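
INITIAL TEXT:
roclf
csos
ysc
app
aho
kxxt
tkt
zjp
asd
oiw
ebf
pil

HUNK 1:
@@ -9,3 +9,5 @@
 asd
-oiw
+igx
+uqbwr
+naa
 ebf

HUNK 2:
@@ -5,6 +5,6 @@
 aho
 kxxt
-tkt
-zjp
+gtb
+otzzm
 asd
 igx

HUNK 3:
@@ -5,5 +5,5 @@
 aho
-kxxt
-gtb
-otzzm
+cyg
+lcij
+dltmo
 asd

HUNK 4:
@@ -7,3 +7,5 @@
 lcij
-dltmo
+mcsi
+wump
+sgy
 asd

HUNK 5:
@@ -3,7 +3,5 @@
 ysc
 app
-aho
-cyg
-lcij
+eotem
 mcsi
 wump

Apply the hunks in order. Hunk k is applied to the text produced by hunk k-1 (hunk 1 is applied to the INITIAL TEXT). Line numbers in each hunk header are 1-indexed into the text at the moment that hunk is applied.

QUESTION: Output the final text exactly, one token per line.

Hunk 1: at line 9 remove [oiw] add [igx,uqbwr,naa] -> 14 lines: roclf csos ysc app aho kxxt tkt zjp asd igx uqbwr naa ebf pil
Hunk 2: at line 5 remove [tkt,zjp] add [gtb,otzzm] -> 14 lines: roclf csos ysc app aho kxxt gtb otzzm asd igx uqbwr naa ebf pil
Hunk 3: at line 5 remove [kxxt,gtb,otzzm] add [cyg,lcij,dltmo] -> 14 lines: roclf csos ysc app aho cyg lcij dltmo asd igx uqbwr naa ebf pil
Hunk 4: at line 7 remove [dltmo] add [mcsi,wump,sgy] -> 16 lines: roclf csos ysc app aho cyg lcij mcsi wump sgy asd igx uqbwr naa ebf pil
Hunk 5: at line 3 remove [aho,cyg,lcij] add [eotem] -> 14 lines: roclf csos ysc app eotem mcsi wump sgy asd igx uqbwr naa ebf pil

Answer: roclf
csos
ysc
app
eotem
mcsi
wump
sgy
asd
igx
uqbwr
naa
ebf
pil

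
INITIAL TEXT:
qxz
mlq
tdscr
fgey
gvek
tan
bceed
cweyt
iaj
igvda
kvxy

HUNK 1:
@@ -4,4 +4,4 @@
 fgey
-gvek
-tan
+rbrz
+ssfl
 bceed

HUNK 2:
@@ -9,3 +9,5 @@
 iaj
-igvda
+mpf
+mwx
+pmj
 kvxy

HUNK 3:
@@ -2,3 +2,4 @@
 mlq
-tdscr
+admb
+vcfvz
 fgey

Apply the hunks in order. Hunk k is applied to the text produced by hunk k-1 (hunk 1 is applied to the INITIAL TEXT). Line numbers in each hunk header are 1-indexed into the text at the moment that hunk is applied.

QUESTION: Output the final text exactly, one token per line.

Answer: qxz
mlq
admb
vcfvz
fgey
rbrz
ssfl
bceed
cweyt
iaj
mpf
mwx
pmj
kvxy

Derivation:
Hunk 1: at line 4 remove [gvek,tan] add [rbrz,ssfl] -> 11 lines: qxz mlq tdscr fgey rbrz ssfl bceed cweyt iaj igvda kvxy
Hunk 2: at line 9 remove [igvda] add [mpf,mwx,pmj] -> 13 lines: qxz mlq tdscr fgey rbrz ssfl bceed cweyt iaj mpf mwx pmj kvxy
Hunk 3: at line 2 remove [tdscr] add [admb,vcfvz] -> 14 lines: qxz mlq admb vcfvz fgey rbrz ssfl bceed cweyt iaj mpf mwx pmj kvxy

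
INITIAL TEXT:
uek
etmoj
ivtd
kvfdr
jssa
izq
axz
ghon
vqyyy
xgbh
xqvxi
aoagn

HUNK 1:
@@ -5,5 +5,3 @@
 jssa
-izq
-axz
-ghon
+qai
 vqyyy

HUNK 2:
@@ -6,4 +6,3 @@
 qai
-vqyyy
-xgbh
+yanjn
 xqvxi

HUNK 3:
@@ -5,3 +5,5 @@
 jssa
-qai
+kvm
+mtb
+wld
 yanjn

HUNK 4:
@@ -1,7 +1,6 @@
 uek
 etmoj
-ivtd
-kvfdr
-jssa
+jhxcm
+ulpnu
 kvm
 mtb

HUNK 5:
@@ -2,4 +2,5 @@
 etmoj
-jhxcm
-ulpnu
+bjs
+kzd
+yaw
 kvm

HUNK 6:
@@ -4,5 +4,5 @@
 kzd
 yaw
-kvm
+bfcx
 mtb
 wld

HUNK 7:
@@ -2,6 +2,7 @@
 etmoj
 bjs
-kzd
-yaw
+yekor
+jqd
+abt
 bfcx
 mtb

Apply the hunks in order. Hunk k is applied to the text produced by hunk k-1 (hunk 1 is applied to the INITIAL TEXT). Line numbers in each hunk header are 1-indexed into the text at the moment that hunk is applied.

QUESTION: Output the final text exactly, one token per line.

Hunk 1: at line 5 remove [izq,axz,ghon] add [qai] -> 10 lines: uek etmoj ivtd kvfdr jssa qai vqyyy xgbh xqvxi aoagn
Hunk 2: at line 6 remove [vqyyy,xgbh] add [yanjn] -> 9 lines: uek etmoj ivtd kvfdr jssa qai yanjn xqvxi aoagn
Hunk 3: at line 5 remove [qai] add [kvm,mtb,wld] -> 11 lines: uek etmoj ivtd kvfdr jssa kvm mtb wld yanjn xqvxi aoagn
Hunk 4: at line 1 remove [ivtd,kvfdr,jssa] add [jhxcm,ulpnu] -> 10 lines: uek etmoj jhxcm ulpnu kvm mtb wld yanjn xqvxi aoagn
Hunk 5: at line 2 remove [jhxcm,ulpnu] add [bjs,kzd,yaw] -> 11 lines: uek etmoj bjs kzd yaw kvm mtb wld yanjn xqvxi aoagn
Hunk 6: at line 4 remove [kvm] add [bfcx] -> 11 lines: uek etmoj bjs kzd yaw bfcx mtb wld yanjn xqvxi aoagn
Hunk 7: at line 2 remove [kzd,yaw] add [yekor,jqd,abt] -> 12 lines: uek etmoj bjs yekor jqd abt bfcx mtb wld yanjn xqvxi aoagn

Answer: uek
etmoj
bjs
yekor
jqd
abt
bfcx
mtb
wld
yanjn
xqvxi
aoagn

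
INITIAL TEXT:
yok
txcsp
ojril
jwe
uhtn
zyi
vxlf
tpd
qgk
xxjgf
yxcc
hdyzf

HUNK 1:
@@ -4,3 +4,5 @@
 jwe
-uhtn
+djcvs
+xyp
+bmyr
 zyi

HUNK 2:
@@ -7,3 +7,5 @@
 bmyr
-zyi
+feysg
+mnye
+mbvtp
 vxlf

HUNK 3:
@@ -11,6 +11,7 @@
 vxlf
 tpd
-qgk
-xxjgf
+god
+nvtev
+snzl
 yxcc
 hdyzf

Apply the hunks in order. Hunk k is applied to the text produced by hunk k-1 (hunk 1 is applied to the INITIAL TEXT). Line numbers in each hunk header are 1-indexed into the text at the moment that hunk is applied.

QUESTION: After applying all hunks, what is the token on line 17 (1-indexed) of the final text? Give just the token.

Hunk 1: at line 4 remove [uhtn] add [djcvs,xyp,bmyr] -> 14 lines: yok txcsp ojril jwe djcvs xyp bmyr zyi vxlf tpd qgk xxjgf yxcc hdyzf
Hunk 2: at line 7 remove [zyi] add [feysg,mnye,mbvtp] -> 16 lines: yok txcsp ojril jwe djcvs xyp bmyr feysg mnye mbvtp vxlf tpd qgk xxjgf yxcc hdyzf
Hunk 3: at line 11 remove [qgk,xxjgf] add [god,nvtev,snzl] -> 17 lines: yok txcsp ojril jwe djcvs xyp bmyr feysg mnye mbvtp vxlf tpd god nvtev snzl yxcc hdyzf
Final line 17: hdyzf

Answer: hdyzf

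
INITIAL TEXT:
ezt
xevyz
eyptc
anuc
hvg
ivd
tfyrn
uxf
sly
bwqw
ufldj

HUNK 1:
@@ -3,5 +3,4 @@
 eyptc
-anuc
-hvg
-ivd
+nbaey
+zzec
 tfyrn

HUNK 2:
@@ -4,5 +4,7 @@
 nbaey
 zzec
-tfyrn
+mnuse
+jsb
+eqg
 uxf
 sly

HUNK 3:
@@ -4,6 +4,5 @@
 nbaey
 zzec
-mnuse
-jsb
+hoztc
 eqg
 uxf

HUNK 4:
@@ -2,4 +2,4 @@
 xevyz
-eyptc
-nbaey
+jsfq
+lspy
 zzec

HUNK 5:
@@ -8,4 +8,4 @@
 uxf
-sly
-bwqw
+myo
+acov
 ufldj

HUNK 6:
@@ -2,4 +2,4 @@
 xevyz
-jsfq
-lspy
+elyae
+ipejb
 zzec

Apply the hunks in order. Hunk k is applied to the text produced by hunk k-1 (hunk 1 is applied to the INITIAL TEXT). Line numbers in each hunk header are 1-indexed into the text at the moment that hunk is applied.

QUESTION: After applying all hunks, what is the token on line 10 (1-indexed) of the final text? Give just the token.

Answer: acov

Derivation:
Hunk 1: at line 3 remove [anuc,hvg,ivd] add [nbaey,zzec] -> 10 lines: ezt xevyz eyptc nbaey zzec tfyrn uxf sly bwqw ufldj
Hunk 2: at line 4 remove [tfyrn] add [mnuse,jsb,eqg] -> 12 lines: ezt xevyz eyptc nbaey zzec mnuse jsb eqg uxf sly bwqw ufldj
Hunk 3: at line 4 remove [mnuse,jsb] add [hoztc] -> 11 lines: ezt xevyz eyptc nbaey zzec hoztc eqg uxf sly bwqw ufldj
Hunk 4: at line 2 remove [eyptc,nbaey] add [jsfq,lspy] -> 11 lines: ezt xevyz jsfq lspy zzec hoztc eqg uxf sly bwqw ufldj
Hunk 5: at line 8 remove [sly,bwqw] add [myo,acov] -> 11 lines: ezt xevyz jsfq lspy zzec hoztc eqg uxf myo acov ufldj
Hunk 6: at line 2 remove [jsfq,lspy] add [elyae,ipejb] -> 11 lines: ezt xevyz elyae ipejb zzec hoztc eqg uxf myo acov ufldj
Final line 10: acov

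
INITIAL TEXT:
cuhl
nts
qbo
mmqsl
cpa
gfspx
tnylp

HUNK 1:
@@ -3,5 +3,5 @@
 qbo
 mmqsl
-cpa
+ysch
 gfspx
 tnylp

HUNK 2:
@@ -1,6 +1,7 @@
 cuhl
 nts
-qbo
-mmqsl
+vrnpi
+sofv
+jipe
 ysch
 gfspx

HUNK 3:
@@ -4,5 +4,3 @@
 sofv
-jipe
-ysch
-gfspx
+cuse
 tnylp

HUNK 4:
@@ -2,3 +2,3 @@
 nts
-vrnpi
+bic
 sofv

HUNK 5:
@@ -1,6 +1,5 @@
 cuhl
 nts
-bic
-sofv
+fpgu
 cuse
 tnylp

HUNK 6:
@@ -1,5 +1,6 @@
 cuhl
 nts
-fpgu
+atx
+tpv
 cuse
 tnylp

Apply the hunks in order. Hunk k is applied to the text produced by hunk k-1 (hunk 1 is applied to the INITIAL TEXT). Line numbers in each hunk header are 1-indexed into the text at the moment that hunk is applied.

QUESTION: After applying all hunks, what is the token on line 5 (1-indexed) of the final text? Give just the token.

Answer: cuse

Derivation:
Hunk 1: at line 3 remove [cpa] add [ysch] -> 7 lines: cuhl nts qbo mmqsl ysch gfspx tnylp
Hunk 2: at line 1 remove [qbo,mmqsl] add [vrnpi,sofv,jipe] -> 8 lines: cuhl nts vrnpi sofv jipe ysch gfspx tnylp
Hunk 3: at line 4 remove [jipe,ysch,gfspx] add [cuse] -> 6 lines: cuhl nts vrnpi sofv cuse tnylp
Hunk 4: at line 2 remove [vrnpi] add [bic] -> 6 lines: cuhl nts bic sofv cuse tnylp
Hunk 5: at line 1 remove [bic,sofv] add [fpgu] -> 5 lines: cuhl nts fpgu cuse tnylp
Hunk 6: at line 1 remove [fpgu] add [atx,tpv] -> 6 lines: cuhl nts atx tpv cuse tnylp
Final line 5: cuse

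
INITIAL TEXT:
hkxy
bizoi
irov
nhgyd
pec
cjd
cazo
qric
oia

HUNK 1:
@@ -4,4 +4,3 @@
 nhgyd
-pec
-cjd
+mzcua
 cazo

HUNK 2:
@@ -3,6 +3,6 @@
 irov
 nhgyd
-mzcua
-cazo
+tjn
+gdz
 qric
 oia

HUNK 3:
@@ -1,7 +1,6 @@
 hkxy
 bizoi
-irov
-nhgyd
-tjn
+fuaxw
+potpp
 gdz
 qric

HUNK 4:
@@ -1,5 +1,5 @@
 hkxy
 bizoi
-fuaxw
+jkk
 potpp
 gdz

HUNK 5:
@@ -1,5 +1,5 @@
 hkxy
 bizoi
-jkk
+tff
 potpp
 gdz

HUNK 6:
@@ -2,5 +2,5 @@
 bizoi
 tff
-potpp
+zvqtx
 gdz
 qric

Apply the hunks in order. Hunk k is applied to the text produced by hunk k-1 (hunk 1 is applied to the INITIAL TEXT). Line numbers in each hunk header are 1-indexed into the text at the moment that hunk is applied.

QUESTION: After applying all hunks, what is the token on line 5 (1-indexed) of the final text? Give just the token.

Answer: gdz

Derivation:
Hunk 1: at line 4 remove [pec,cjd] add [mzcua] -> 8 lines: hkxy bizoi irov nhgyd mzcua cazo qric oia
Hunk 2: at line 3 remove [mzcua,cazo] add [tjn,gdz] -> 8 lines: hkxy bizoi irov nhgyd tjn gdz qric oia
Hunk 3: at line 1 remove [irov,nhgyd,tjn] add [fuaxw,potpp] -> 7 lines: hkxy bizoi fuaxw potpp gdz qric oia
Hunk 4: at line 1 remove [fuaxw] add [jkk] -> 7 lines: hkxy bizoi jkk potpp gdz qric oia
Hunk 5: at line 1 remove [jkk] add [tff] -> 7 lines: hkxy bizoi tff potpp gdz qric oia
Hunk 6: at line 2 remove [potpp] add [zvqtx] -> 7 lines: hkxy bizoi tff zvqtx gdz qric oia
Final line 5: gdz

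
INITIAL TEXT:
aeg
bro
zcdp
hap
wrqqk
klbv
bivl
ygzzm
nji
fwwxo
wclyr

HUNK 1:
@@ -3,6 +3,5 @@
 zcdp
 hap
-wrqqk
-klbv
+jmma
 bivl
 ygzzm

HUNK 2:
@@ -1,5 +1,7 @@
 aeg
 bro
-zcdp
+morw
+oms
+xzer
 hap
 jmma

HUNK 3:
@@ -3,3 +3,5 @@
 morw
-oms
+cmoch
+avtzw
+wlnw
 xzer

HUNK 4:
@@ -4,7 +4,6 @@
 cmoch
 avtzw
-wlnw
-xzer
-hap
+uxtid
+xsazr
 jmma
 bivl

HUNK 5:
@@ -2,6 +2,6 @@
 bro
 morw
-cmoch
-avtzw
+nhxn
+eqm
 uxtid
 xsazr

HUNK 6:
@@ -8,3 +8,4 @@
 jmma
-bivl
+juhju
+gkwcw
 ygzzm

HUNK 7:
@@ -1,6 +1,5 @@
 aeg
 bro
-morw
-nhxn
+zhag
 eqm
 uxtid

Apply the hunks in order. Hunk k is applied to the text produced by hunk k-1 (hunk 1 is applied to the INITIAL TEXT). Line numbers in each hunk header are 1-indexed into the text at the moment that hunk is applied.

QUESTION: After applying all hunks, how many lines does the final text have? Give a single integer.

Hunk 1: at line 3 remove [wrqqk,klbv] add [jmma] -> 10 lines: aeg bro zcdp hap jmma bivl ygzzm nji fwwxo wclyr
Hunk 2: at line 1 remove [zcdp] add [morw,oms,xzer] -> 12 lines: aeg bro morw oms xzer hap jmma bivl ygzzm nji fwwxo wclyr
Hunk 3: at line 3 remove [oms] add [cmoch,avtzw,wlnw] -> 14 lines: aeg bro morw cmoch avtzw wlnw xzer hap jmma bivl ygzzm nji fwwxo wclyr
Hunk 4: at line 4 remove [wlnw,xzer,hap] add [uxtid,xsazr] -> 13 lines: aeg bro morw cmoch avtzw uxtid xsazr jmma bivl ygzzm nji fwwxo wclyr
Hunk 5: at line 2 remove [cmoch,avtzw] add [nhxn,eqm] -> 13 lines: aeg bro morw nhxn eqm uxtid xsazr jmma bivl ygzzm nji fwwxo wclyr
Hunk 6: at line 8 remove [bivl] add [juhju,gkwcw] -> 14 lines: aeg bro morw nhxn eqm uxtid xsazr jmma juhju gkwcw ygzzm nji fwwxo wclyr
Hunk 7: at line 1 remove [morw,nhxn] add [zhag] -> 13 lines: aeg bro zhag eqm uxtid xsazr jmma juhju gkwcw ygzzm nji fwwxo wclyr
Final line count: 13

Answer: 13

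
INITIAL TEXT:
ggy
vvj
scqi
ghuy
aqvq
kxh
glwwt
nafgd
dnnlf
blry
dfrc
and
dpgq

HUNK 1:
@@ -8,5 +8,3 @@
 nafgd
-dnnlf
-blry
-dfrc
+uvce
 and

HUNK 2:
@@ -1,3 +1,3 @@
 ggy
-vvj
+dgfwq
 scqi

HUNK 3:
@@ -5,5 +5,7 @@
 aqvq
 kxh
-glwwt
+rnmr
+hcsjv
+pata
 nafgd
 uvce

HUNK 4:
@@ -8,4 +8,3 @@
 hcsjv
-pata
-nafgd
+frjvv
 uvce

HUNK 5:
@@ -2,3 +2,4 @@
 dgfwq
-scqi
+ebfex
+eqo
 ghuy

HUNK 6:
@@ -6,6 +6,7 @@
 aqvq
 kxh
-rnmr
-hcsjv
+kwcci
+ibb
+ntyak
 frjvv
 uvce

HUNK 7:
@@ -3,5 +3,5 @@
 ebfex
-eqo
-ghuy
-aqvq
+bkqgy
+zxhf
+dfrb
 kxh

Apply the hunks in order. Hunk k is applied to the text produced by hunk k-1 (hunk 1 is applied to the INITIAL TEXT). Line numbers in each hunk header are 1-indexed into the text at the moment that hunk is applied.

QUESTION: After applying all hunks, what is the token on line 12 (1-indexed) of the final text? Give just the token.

Answer: uvce

Derivation:
Hunk 1: at line 8 remove [dnnlf,blry,dfrc] add [uvce] -> 11 lines: ggy vvj scqi ghuy aqvq kxh glwwt nafgd uvce and dpgq
Hunk 2: at line 1 remove [vvj] add [dgfwq] -> 11 lines: ggy dgfwq scqi ghuy aqvq kxh glwwt nafgd uvce and dpgq
Hunk 3: at line 5 remove [glwwt] add [rnmr,hcsjv,pata] -> 13 lines: ggy dgfwq scqi ghuy aqvq kxh rnmr hcsjv pata nafgd uvce and dpgq
Hunk 4: at line 8 remove [pata,nafgd] add [frjvv] -> 12 lines: ggy dgfwq scqi ghuy aqvq kxh rnmr hcsjv frjvv uvce and dpgq
Hunk 5: at line 2 remove [scqi] add [ebfex,eqo] -> 13 lines: ggy dgfwq ebfex eqo ghuy aqvq kxh rnmr hcsjv frjvv uvce and dpgq
Hunk 6: at line 6 remove [rnmr,hcsjv] add [kwcci,ibb,ntyak] -> 14 lines: ggy dgfwq ebfex eqo ghuy aqvq kxh kwcci ibb ntyak frjvv uvce and dpgq
Hunk 7: at line 3 remove [eqo,ghuy,aqvq] add [bkqgy,zxhf,dfrb] -> 14 lines: ggy dgfwq ebfex bkqgy zxhf dfrb kxh kwcci ibb ntyak frjvv uvce and dpgq
Final line 12: uvce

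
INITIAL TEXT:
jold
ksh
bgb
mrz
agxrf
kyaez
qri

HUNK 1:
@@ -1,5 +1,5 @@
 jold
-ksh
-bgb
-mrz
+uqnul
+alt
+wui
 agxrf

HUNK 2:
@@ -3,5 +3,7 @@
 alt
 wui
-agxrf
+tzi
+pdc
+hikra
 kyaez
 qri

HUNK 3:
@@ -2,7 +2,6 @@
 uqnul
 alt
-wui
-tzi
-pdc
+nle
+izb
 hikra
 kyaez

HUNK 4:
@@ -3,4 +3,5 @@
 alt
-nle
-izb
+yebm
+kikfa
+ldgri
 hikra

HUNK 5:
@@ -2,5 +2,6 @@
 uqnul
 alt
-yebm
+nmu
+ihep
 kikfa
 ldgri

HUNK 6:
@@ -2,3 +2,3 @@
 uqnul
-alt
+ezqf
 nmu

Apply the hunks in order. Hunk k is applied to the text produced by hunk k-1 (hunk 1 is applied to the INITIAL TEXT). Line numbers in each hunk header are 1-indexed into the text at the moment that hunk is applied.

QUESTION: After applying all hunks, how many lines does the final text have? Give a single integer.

Hunk 1: at line 1 remove [ksh,bgb,mrz] add [uqnul,alt,wui] -> 7 lines: jold uqnul alt wui agxrf kyaez qri
Hunk 2: at line 3 remove [agxrf] add [tzi,pdc,hikra] -> 9 lines: jold uqnul alt wui tzi pdc hikra kyaez qri
Hunk 3: at line 2 remove [wui,tzi,pdc] add [nle,izb] -> 8 lines: jold uqnul alt nle izb hikra kyaez qri
Hunk 4: at line 3 remove [nle,izb] add [yebm,kikfa,ldgri] -> 9 lines: jold uqnul alt yebm kikfa ldgri hikra kyaez qri
Hunk 5: at line 2 remove [yebm] add [nmu,ihep] -> 10 lines: jold uqnul alt nmu ihep kikfa ldgri hikra kyaez qri
Hunk 6: at line 2 remove [alt] add [ezqf] -> 10 lines: jold uqnul ezqf nmu ihep kikfa ldgri hikra kyaez qri
Final line count: 10

Answer: 10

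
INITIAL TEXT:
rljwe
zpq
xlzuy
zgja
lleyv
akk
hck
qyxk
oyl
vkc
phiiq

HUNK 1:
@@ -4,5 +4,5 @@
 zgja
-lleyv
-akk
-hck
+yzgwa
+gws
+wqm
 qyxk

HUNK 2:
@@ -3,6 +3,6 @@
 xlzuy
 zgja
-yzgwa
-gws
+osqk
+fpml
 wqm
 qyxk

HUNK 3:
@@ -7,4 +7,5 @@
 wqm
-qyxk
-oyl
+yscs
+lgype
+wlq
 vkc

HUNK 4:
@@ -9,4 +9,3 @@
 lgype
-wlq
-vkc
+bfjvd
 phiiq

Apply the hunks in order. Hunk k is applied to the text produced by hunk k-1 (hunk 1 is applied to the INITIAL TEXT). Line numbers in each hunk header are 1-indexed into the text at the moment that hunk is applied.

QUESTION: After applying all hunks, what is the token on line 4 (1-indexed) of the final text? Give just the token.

Answer: zgja

Derivation:
Hunk 1: at line 4 remove [lleyv,akk,hck] add [yzgwa,gws,wqm] -> 11 lines: rljwe zpq xlzuy zgja yzgwa gws wqm qyxk oyl vkc phiiq
Hunk 2: at line 3 remove [yzgwa,gws] add [osqk,fpml] -> 11 lines: rljwe zpq xlzuy zgja osqk fpml wqm qyxk oyl vkc phiiq
Hunk 3: at line 7 remove [qyxk,oyl] add [yscs,lgype,wlq] -> 12 lines: rljwe zpq xlzuy zgja osqk fpml wqm yscs lgype wlq vkc phiiq
Hunk 4: at line 9 remove [wlq,vkc] add [bfjvd] -> 11 lines: rljwe zpq xlzuy zgja osqk fpml wqm yscs lgype bfjvd phiiq
Final line 4: zgja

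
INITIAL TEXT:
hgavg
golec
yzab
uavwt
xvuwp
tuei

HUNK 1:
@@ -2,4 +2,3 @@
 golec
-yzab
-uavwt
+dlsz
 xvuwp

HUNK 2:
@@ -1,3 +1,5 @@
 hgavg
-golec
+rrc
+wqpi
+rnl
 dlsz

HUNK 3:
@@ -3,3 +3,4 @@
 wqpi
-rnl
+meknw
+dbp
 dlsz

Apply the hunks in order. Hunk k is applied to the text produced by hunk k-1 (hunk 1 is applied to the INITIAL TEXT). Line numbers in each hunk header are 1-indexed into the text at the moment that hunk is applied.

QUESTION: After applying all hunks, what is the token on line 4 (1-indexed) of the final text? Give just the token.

Answer: meknw

Derivation:
Hunk 1: at line 2 remove [yzab,uavwt] add [dlsz] -> 5 lines: hgavg golec dlsz xvuwp tuei
Hunk 2: at line 1 remove [golec] add [rrc,wqpi,rnl] -> 7 lines: hgavg rrc wqpi rnl dlsz xvuwp tuei
Hunk 3: at line 3 remove [rnl] add [meknw,dbp] -> 8 lines: hgavg rrc wqpi meknw dbp dlsz xvuwp tuei
Final line 4: meknw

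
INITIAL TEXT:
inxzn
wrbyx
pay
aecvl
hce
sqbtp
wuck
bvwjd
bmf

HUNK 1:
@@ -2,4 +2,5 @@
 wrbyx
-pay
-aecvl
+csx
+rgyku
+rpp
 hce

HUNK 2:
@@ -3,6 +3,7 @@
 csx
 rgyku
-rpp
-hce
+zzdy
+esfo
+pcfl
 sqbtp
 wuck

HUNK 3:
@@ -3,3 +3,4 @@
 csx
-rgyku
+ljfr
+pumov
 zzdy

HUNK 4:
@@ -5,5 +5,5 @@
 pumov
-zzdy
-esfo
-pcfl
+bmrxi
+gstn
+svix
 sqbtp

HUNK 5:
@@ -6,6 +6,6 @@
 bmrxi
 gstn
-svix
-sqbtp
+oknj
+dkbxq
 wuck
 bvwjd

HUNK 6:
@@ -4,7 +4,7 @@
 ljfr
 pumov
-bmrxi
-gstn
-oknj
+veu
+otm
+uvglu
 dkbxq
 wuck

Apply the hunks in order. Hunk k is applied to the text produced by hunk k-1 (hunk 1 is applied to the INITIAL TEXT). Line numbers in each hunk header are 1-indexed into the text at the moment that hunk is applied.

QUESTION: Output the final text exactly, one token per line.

Hunk 1: at line 2 remove [pay,aecvl] add [csx,rgyku,rpp] -> 10 lines: inxzn wrbyx csx rgyku rpp hce sqbtp wuck bvwjd bmf
Hunk 2: at line 3 remove [rpp,hce] add [zzdy,esfo,pcfl] -> 11 lines: inxzn wrbyx csx rgyku zzdy esfo pcfl sqbtp wuck bvwjd bmf
Hunk 3: at line 3 remove [rgyku] add [ljfr,pumov] -> 12 lines: inxzn wrbyx csx ljfr pumov zzdy esfo pcfl sqbtp wuck bvwjd bmf
Hunk 4: at line 5 remove [zzdy,esfo,pcfl] add [bmrxi,gstn,svix] -> 12 lines: inxzn wrbyx csx ljfr pumov bmrxi gstn svix sqbtp wuck bvwjd bmf
Hunk 5: at line 6 remove [svix,sqbtp] add [oknj,dkbxq] -> 12 lines: inxzn wrbyx csx ljfr pumov bmrxi gstn oknj dkbxq wuck bvwjd bmf
Hunk 6: at line 4 remove [bmrxi,gstn,oknj] add [veu,otm,uvglu] -> 12 lines: inxzn wrbyx csx ljfr pumov veu otm uvglu dkbxq wuck bvwjd bmf

Answer: inxzn
wrbyx
csx
ljfr
pumov
veu
otm
uvglu
dkbxq
wuck
bvwjd
bmf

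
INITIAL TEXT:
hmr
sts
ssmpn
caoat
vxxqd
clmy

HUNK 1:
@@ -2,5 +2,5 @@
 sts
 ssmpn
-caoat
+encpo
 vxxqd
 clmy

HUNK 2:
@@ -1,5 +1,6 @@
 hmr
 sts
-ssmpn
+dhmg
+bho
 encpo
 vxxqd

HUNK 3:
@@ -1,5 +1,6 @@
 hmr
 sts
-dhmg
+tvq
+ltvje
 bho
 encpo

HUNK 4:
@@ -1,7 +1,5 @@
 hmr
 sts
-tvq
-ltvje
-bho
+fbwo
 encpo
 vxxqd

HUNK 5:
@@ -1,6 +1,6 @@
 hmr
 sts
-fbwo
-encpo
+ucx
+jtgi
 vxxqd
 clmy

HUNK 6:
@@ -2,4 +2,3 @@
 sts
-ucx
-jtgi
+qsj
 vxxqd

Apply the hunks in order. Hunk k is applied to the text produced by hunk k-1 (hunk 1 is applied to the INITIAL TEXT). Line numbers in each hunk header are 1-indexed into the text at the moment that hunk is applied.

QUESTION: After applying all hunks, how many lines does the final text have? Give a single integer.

Hunk 1: at line 2 remove [caoat] add [encpo] -> 6 lines: hmr sts ssmpn encpo vxxqd clmy
Hunk 2: at line 1 remove [ssmpn] add [dhmg,bho] -> 7 lines: hmr sts dhmg bho encpo vxxqd clmy
Hunk 3: at line 1 remove [dhmg] add [tvq,ltvje] -> 8 lines: hmr sts tvq ltvje bho encpo vxxqd clmy
Hunk 4: at line 1 remove [tvq,ltvje,bho] add [fbwo] -> 6 lines: hmr sts fbwo encpo vxxqd clmy
Hunk 5: at line 1 remove [fbwo,encpo] add [ucx,jtgi] -> 6 lines: hmr sts ucx jtgi vxxqd clmy
Hunk 6: at line 2 remove [ucx,jtgi] add [qsj] -> 5 lines: hmr sts qsj vxxqd clmy
Final line count: 5

Answer: 5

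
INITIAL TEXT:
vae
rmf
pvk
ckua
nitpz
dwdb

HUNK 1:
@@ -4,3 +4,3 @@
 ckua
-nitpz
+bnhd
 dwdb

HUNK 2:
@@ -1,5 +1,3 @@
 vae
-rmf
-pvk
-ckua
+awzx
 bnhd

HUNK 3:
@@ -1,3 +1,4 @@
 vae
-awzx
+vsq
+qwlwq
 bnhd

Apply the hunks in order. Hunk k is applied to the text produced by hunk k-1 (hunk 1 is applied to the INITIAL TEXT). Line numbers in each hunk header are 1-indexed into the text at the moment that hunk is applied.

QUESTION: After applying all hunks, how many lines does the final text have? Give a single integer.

Answer: 5

Derivation:
Hunk 1: at line 4 remove [nitpz] add [bnhd] -> 6 lines: vae rmf pvk ckua bnhd dwdb
Hunk 2: at line 1 remove [rmf,pvk,ckua] add [awzx] -> 4 lines: vae awzx bnhd dwdb
Hunk 3: at line 1 remove [awzx] add [vsq,qwlwq] -> 5 lines: vae vsq qwlwq bnhd dwdb
Final line count: 5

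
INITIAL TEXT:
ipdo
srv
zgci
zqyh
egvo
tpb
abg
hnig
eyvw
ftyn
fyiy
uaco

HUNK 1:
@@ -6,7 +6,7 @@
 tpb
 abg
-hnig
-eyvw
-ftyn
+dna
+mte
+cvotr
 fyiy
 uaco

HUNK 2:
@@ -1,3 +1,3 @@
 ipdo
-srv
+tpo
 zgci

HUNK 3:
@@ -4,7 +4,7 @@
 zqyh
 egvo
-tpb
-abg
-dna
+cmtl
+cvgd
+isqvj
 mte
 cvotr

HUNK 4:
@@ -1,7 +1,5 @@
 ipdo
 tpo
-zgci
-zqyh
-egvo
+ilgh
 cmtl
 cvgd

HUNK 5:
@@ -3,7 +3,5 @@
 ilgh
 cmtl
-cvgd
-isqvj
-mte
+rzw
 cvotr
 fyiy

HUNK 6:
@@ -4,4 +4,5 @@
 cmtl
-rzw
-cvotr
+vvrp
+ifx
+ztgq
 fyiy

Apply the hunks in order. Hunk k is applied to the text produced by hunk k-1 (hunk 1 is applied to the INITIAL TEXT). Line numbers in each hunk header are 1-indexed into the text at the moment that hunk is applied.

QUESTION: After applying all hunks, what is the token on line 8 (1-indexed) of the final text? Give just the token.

Answer: fyiy

Derivation:
Hunk 1: at line 6 remove [hnig,eyvw,ftyn] add [dna,mte,cvotr] -> 12 lines: ipdo srv zgci zqyh egvo tpb abg dna mte cvotr fyiy uaco
Hunk 2: at line 1 remove [srv] add [tpo] -> 12 lines: ipdo tpo zgci zqyh egvo tpb abg dna mte cvotr fyiy uaco
Hunk 3: at line 4 remove [tpb,abg,dna] add [cmtl,cvgd,isqvj] -> 12 lines: ipdo tpo zgci zqyh egvo cmtl cvgd isqvj mte cvotr fyiy uaco
Hunk 4: at line 1 remove [zgci,zqyh,egvo] add [ilgh] -> 10 lines: ipdo tpo ilgh cmtl cvgd isqvj mte cvotr fyiy uaco
Hunk 5: at line 3 remove [cvgd,isqvj,mte] add [rzw] -> 8 lines: ipdo tpo ilgh cmtl rzw cvotr fyiy uaco
Hunk 6: at line 4 remove [rzw,cvotr] add [vvrp,ifx,ztgq] -> 9 lines: ipdo tpo ilgh cmtl vvrp ifx ztgq fyiy uaco
Final line 8: fyiy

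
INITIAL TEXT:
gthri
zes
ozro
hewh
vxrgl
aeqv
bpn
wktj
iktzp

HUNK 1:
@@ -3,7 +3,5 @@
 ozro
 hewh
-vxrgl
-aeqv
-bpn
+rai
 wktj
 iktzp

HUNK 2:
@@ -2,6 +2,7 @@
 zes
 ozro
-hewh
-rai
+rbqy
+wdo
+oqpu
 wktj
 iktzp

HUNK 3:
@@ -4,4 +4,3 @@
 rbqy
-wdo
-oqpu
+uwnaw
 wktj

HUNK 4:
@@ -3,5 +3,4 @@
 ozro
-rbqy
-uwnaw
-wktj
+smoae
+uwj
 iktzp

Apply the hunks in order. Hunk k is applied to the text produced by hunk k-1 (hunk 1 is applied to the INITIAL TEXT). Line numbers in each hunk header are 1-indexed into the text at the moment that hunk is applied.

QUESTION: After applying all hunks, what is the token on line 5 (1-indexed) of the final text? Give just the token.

Hunk 1: at line 3 remove [vxrgl,aeqv,bpn] add [rai] -> 7 lines: gthri zes ozro hewh rai wktj iktzp
Hunk 2: at line 2 remove [hewh,rai] add [rbqy,wdo,oqpu] -> 8 lines: gthri zes ozro rbqy wdo oqpu wktj iktzp
Hunk 3: at line 4 remove [wdo,oqpu] add [uwnaw] -> 7 lines: gthri zes ozro rbqy uwnaw wktj iktzp
Hunk 4: at line 3 remove [rbqy,uwnaw,wktj] add [smoae,uwj] -> 6 lines: gthri zes ozro smoae uwj iktzp
Final line 5: uwj

Answer: uwj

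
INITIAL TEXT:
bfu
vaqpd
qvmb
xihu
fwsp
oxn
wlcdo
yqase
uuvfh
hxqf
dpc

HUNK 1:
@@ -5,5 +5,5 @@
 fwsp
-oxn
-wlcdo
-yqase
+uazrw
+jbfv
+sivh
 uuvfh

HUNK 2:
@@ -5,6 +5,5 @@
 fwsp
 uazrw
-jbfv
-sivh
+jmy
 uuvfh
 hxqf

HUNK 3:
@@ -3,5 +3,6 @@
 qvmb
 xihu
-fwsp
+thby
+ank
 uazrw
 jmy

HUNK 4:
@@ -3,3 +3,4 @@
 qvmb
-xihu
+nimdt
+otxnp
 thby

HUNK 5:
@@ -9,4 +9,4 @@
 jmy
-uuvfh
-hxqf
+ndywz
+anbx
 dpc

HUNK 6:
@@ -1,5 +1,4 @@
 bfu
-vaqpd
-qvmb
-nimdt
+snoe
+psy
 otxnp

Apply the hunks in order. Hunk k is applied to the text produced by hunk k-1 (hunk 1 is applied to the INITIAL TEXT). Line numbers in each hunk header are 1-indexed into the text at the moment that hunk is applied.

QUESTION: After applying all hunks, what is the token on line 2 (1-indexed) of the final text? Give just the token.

Answer: snoe

Derivation:
Hunk 1: at line 5 remove [oxn,wlcdo,yqase] add [uazrw,jbfv,sivh] -> 11 lines: bfu vaqpd qvmb xihu fwsp uazrw jbfv sivh uuvfh hxqf dpc
Hunk 2: at line 5 remove [jbfv,sivh] add [jmy] -> 10 lines: bfu vaqpd qvmb xihu fwsp uazrw jmy uuvfh hxqf dpc
Hunk 3: at line 3 remove [fwsp] add [thby,ank] -> 11 lines: bfu vaqpd qvmb xihu thby ank uazrw jmy uuvfh hxqf dpc
Hunk 4: at line 3 remove [xihu] add [nimdt,otxnp] -> 12 lines: bfu vaqpd qvmb nimdt otxnp thby ank uazrw jmy uuvfh hxqf dpc
Hunk 5: at line 9 remove [uuvfh,hxqf] add [ndywz,anbx] -> 12 lines: bfu vaqpd qvmb nimdt otxnp thby ank uazrw jmy ndywz anbx dpc
Hunk 6: at line 1 remove [vaqpd,qvmb,nimdt] add [snoe,psy] -> 11 lines: bfu snoe psy otxnp thby ank uazrw jmy ndywz anbx dpc
Final line 2: snoe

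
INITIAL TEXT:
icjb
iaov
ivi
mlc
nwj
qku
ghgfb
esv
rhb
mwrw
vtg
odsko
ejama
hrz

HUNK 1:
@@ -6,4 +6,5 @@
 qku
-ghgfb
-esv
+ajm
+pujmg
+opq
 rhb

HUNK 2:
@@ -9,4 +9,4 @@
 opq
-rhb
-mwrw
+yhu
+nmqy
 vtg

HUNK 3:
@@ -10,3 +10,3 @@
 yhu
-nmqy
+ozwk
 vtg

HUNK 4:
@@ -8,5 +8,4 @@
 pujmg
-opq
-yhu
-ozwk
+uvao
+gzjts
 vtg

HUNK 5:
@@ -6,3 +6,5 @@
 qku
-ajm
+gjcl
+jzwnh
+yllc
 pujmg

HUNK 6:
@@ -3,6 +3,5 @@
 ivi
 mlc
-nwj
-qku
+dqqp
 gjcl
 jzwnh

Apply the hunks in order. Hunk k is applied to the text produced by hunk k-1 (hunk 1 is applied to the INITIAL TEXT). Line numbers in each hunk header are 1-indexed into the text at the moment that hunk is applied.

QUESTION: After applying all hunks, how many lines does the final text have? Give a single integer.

Hunk 1: at line 6 remove [ghgfb,esv] add [ajm,pujmg,opq] -> 15 lines: icjb iaov ivi mlc nwj qku ajm pujmg opq rhb mwrw vtg odsko ejama hrz
Hunk 2: at line 9 remove [rhb,mwrw] add [yhu,nmqy] -> 15 lines: icjb iaov ivi mlc nwj qku ajm pujmg opq yhu nmqy vtg odsko ejama hrz
Hunk 3: at line 10 remove [nmqy] add [ozwk] -> 15 lines: icjb iaov ivi mlc nwj qku ajm pujmg opq yhu ozwk vtg odsko ejama hrz
Hunk 4: at line 8 remove [opq,yhu,ozwk] add [uvao,gzjts] -> 14 lines: icjb iaov ivi mlc nwj qku ajm pujmg uvao gzjts vtg odsko ejama hrz
Hunk 5: at line 6 remove [ajm] add [gjcl,jzwnh,yllc] -> 16 lines: icjb iaov ivi mlc nwj qku gjcl jzwnh yllc pujmg uvao gzjts vtg odsko ejama hrz
Hunk 6: at line 3 remove [nwj,qku] add [dqqp] -> 15 lines: icjb iaov ivi mlc dqqp gjcl jzwnh yllc pujmg uvao gzjts vtg odsko ejama hrz
Final line count: 15

Answer: 15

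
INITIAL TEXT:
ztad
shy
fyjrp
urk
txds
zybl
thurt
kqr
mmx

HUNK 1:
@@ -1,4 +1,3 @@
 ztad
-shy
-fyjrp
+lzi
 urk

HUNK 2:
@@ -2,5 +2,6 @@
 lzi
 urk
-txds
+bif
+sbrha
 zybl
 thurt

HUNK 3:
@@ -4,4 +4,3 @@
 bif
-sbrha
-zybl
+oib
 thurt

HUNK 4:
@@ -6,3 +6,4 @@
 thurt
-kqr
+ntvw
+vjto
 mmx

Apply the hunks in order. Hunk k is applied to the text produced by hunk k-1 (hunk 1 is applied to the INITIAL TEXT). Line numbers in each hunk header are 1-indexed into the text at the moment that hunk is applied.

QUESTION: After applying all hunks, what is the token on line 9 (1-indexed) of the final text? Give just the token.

Answer: mmx

Derivation:
Hunk 1: at line 1 remove [shy,fyjrp] add [lzi] -> 8 lines: ztad lzi urk txds zybl thurt kqr mmx
Hunk 2: at line 2 remove [txds] add [bif,sbrha] -> 9 lines: ztad lzi urk bif sbrha zybl thurt kqr mmx
Hunk 3: at line 4 remove [sbrha,zybl] add [oib] -> 8 lines: ztad lzi urk bif oib thurt kqr mmx
Hunk 4: at line 6 remove [kqr] add [ntvw,vjto] -> 9 lines: ztad lzi urk bif oib thurt ntvw vjto mmx
Final line 9: mmx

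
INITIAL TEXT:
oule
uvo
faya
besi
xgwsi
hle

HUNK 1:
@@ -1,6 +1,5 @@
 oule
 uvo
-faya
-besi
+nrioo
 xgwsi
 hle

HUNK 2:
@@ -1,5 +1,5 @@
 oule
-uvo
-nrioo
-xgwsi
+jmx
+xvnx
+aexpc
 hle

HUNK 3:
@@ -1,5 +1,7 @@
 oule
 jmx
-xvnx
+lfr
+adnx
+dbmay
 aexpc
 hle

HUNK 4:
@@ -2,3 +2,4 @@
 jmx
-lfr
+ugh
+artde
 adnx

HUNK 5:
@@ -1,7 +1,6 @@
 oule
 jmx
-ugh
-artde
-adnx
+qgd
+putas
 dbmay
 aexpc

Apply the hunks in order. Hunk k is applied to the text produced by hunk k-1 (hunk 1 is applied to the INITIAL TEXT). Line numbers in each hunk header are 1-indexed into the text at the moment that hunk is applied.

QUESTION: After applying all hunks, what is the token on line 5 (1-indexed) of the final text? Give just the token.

Answer: dbmay

Derivation:
Hunk 1: at line 1 remove [faya,besi] add [nrioo] -> 5 lines: oule uvo nrioo xgwsi hle
Hunk 2: at line 1 remove [uvo,nrioo,xgwsi] add [jmx,xvnx,aexpc] -> 5 lines: oule jmx xvnx aexpc hle
Hunk 3: at line 1 remove [xvnx] add [lfr,adnx,dbmay] -> 7 lines: oule jmx lfr adnx dbmay aexpc hle
Hunk 4: at line 2 remove [lfr] add [ugh,artde] -> 8 lines: oule jmx ugh artde adnx dbmay aexpc hle
Hunk 5: at line 1 remove [ugh,artde,adnx] add [qgd,putas] -> 7 lines: oule jmx qgd putas dbmay aexpc hle
Final line 5: dbmay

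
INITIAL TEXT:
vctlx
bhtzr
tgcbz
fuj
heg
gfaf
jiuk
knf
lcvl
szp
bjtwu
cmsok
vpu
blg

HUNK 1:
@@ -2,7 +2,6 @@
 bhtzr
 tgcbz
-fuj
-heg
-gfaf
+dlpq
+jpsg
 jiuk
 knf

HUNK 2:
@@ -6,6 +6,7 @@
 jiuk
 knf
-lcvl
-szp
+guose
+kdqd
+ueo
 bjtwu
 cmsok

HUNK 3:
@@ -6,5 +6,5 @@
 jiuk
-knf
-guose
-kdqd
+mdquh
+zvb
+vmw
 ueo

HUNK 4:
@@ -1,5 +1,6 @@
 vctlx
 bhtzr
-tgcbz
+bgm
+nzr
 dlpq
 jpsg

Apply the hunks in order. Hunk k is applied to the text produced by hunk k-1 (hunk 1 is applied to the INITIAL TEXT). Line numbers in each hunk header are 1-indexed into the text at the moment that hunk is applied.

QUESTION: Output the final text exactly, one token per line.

Hunk 1: at line 2 remove [fuj,heg,gfaf] add [dlpq,jpsg] -> 13 lines: vctlx bhtzr tgcbz dlpq jpsg jiuk knf lcvl szp bjtwu cmsok vpu blg
Hunk 2: at line 6 remove [lcvl,szp] add [guose,kdqd,ueo] -> 14 lines: vctlx bhtzr tgcbz dlpq jpsg jiuk knf guose kdqd ueo bjtwu cmsok vpu blg
Hunk 3: at line 6 remove [knf,guose,kdqd] add [mdquh,zvb,vmw] -> 14 lines: vctlx bhtzr tgcbz dlpq jpsg jiuk mdquh zvb vmw ueo bjtwu cmsok vpu blg
Hunk 4: at line 1 remove [tgcbz] add [bgm,nzr] -> 15 lines: vctlx bhtzr bgm nzr dlpq jpsg jiuk mdquh zvb vmw ueo bjtwu cmsok vpu blg

Answer: vctlx
bhtzr
bgm
nzr
dlpq
jpsg
jiuk
mdquh
zvb
vmw
ueo
bjtwu
cmsok
vpu
blg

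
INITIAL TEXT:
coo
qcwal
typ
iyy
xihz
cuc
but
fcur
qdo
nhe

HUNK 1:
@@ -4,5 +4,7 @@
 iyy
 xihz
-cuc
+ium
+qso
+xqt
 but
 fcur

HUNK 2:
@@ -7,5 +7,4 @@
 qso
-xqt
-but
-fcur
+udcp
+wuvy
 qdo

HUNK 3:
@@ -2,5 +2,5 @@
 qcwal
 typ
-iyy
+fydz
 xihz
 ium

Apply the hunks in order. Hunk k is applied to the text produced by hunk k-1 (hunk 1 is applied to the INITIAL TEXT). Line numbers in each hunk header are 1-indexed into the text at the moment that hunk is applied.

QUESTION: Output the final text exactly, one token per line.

Answer: coo
qcwal
typ
fydz
xihz
ium
qso
udcp
wuvy
qdo
nhe

Derivation:
Hunk 1: at line 4 remove [cuc] add [ium,qso,xqt] -> 12 lines: coo qcwal typ iyy xihz ium qso xqt but fcur qdo nhe
Hunk 2: at line 7 remove [xqt,but,fcur] add [udcp,wuvy] -> 11 lines: coo qcwal typ iyy xihz ium qso udcp wuvy qdo nhe
Hunk 3: at line 2 remove [iyy] add [fydz] -> 11 lines: coo qcwal typ fydz xihz ium qso udcp wuvy qdo nhe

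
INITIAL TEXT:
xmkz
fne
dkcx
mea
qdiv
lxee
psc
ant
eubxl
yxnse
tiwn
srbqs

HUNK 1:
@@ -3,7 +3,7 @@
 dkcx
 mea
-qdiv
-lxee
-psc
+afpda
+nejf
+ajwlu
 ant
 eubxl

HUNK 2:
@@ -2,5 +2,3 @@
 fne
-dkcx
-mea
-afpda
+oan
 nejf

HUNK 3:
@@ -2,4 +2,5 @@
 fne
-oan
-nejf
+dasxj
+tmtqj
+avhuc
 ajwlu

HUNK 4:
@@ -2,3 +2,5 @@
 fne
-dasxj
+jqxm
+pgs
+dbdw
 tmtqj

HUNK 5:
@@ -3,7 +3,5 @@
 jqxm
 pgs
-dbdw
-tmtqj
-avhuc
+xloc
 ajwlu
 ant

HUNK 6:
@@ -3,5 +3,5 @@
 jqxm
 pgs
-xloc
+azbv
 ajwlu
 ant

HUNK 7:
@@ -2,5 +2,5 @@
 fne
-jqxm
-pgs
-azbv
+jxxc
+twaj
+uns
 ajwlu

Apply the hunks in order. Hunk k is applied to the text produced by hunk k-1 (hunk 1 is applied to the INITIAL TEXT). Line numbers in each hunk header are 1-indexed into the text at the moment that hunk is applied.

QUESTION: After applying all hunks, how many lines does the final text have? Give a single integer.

Hunk 1: at line 3 remove [qdiv,lxee,psc] add [afpda,nejf,ajwlu] -> 12 lines: xmkz fne dkcx mea afpda nejf ajwlu ant eubxl yxnse tiwn srbqs
Hunk 2: at line 2 remove [dkcx,mea,afpda] add [oan] -> 10 lines: xmkz fne oan nejf ajwlu ant eubxl yxnse tiwn srbqs
Hunk 3: at line 2 remove [oan,nejf] add [dasxj,tmtqj,avhuc] -> 11 lines: xmkz fne dasxj tmtqj avhuc ajwlu ant eubxl yxnse tiwn srbqs
Hunk 4: at line 2 remove [dasxj] add [jqxm,pgs,dbdw] -> 13 lines: xmkz fne jqxm pgs dbdw tmtqj avhuc ajwlu ant eubxl yxnse tiwn srbqs
Hunk 5: at line 3 remove [dbdw,tmtqj,avhuc] add [xloc] -> 11 lines: xmkz fne jqxm pgs xloc ajwlu ant eubxl yxnse tiwn srbqs
Hunk 6: at line 3 remove [xloc] add [azbv] -> 11 lines: xmkz fne jqxm pgs azbv ajwlu ant eubxl yxnse tiwn srbqs
Hunk 7: at line 2 remove [jqxm,pgs,azbv] add [jxxc,twaj,uns] -> 11 lines: xmkz fne jxxc twaj uns ajwlu ant eubxl yxnse tiwn srbqs
Final line count: 11

Answer: 11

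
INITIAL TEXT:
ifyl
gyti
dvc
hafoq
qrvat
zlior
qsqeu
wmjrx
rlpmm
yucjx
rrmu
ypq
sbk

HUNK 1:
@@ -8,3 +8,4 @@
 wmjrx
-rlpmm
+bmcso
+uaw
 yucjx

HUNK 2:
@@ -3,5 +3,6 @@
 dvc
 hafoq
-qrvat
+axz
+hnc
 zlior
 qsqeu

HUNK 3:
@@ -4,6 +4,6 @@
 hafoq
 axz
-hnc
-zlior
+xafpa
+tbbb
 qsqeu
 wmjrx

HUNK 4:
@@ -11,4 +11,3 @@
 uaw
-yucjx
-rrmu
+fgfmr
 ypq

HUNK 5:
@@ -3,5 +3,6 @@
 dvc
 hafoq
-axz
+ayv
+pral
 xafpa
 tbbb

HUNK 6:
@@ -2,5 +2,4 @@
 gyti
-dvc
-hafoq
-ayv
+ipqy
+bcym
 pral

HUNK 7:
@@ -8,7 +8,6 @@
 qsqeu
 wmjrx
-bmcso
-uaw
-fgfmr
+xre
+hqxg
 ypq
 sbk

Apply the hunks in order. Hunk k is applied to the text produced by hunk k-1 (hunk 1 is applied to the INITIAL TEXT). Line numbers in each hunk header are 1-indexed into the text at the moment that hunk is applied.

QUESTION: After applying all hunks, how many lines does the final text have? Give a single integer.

Hunk 1: at line 8 remove [rlpmm] add [bmcso,uaw] -> 14 lines: ifyl gyti dvc hafoq qrvat zlior qsqeu wmjrx bmcso uaw yucjx rrmu ypq sbk
Hunk 2: at line 3 remove [qrvat] add [axz,hnc] -> 15 lines: ifyl gyti dvc hafoq axz hnc zlior qsqeu wmjrx bmcso uaw yucjx rrmu ypq sbk
Hunk 3: at line 4 remove [hnc,zlior] add [xafpa,tbbb] -> 15 lines: ifyl gyti dvc hafoq axz xafpa tbbb qsqeu wmjrx bmcso uaw yucjx rrmu ypq sbk
Hunk 4: at line 11 remove [yucjx,rrmu] add [fgfmr] -> 14 lines: ifyl gyti dvc hafoq axz xafpa tbbb qsqeu wmjrx bmcso uaw fgfmr ypq sbk
Hunk 5: at line 3 remove [axz] add [ayv,pral] -> 15 lines: ifyl gyti dvc hafoq ayv pral xafpa tbbb qsqeu wmjrx bmcso uaw fgfmr ypq sbk
Hunk 6: at line 2 remove [dvc,hafoq,ayv] add [ipqy,bcym] -> 14 lines: ifyl gyti ipqy bcym pral xafpa tbbb qsqeu wmjrx bmcso uaw fgfmr ypq sbk
Hunk 7: at line 8 remove [bmcso,uaw,fgfmr] add [xre,hqxg] -> 13 lines: ifyl gyti ipqy bcym pral xafpa tbbb qsqeu wmjrx xre hqxg ypq sbk
Final line count: 13

Answer: 13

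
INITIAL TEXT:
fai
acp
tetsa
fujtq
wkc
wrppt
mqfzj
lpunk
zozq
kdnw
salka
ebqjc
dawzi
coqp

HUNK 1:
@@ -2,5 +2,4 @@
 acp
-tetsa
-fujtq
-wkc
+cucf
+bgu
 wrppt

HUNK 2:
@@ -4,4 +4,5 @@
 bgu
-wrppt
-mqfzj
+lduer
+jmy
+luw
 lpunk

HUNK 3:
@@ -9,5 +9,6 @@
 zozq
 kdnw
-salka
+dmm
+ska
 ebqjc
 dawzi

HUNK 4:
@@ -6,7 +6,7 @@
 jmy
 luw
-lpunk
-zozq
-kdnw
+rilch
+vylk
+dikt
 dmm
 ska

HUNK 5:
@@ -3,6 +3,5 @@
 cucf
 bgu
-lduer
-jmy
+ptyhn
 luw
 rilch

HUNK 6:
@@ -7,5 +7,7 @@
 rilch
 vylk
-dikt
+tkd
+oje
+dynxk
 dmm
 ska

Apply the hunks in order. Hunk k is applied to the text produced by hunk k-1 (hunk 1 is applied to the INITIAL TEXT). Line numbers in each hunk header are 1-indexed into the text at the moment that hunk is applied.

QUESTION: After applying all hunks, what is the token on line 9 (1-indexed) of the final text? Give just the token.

Answer: tkd

Derivation:
Hunk 1: at line 2 remove [tetsa,fujtq,wkc] add [cucf,bgu] -> 13 lines: fai acp cucf bgu wrppt mqfzj lpunk zozq kdnw salka ebqjc dawzi coqp
Hunk 2: at line 4 remove [wrppt,mqfzj] add [lduer,jmy,luw] -> 14 lines: fai acp cucf bgu lduer jmy luw lpunk zozq kdnw salka ebqjc dawzi coqp
Hunk 3: at line 9 remove [salka] add [dmm,ska] -> 15 lines: fai acp cucf bgu lduer jmy luw lpunk zozq kdnw dmm ska ebqjc dawzi coqp
Hunk 4: at line 6 remove [lpunk,zozq,kdnw] add [rilch,vylk,dikt] -> 15 lines: fai acp cucf bgu lduer jmy luw rilch vylk dikt dmm ska ebqjc dawzi coqp
Hunk 5: at line 3 remove [lduer,jmy] add [ptyhn] -> 14 lines: fai acp cucf bgu ptyhn luw rilch vylk dikt dmm ska ebqjc dawzi coqp
Hunk 6: at line 7 remove [dikt] add [tkd,oje,dynxk] -> 16 lines: fai acp cucf bgu ptyhn luw rilch vylk tkd oje dynxk dmm ska ebqjc dawzi coqp
Final line 9: tkd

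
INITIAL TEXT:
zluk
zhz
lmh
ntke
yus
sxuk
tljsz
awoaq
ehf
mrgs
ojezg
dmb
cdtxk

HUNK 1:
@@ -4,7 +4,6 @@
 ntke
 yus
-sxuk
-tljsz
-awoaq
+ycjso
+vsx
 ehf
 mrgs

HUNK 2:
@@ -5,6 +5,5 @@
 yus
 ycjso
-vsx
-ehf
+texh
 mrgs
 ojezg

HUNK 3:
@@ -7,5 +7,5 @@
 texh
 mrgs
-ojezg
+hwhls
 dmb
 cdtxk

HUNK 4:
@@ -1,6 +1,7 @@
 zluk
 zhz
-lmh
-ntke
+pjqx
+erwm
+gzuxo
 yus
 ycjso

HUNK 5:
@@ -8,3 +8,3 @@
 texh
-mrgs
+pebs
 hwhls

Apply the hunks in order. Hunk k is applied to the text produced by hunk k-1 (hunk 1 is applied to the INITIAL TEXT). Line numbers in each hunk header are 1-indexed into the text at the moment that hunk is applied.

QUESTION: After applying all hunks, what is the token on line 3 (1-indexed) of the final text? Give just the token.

Answer: pjqx

Derivation:
Hunk 1: at line 4 remove [sxuk,tljsz,awoaq] add [ycjso,vsx] -> 12 lines: zluk zhz lmh ntke yus ycjso vsx ehf mrgs ojezg dmb cdtxk
Hunk 2: at line 5 remove [vsx,ehf] add [texh] -> 11 lines: zluk zhz lmh ntke yus ycjso texh mrgs ojezg dmb cdtxk
Hunk 3: at line 7 remove [ojezg] add [hwhls] -> 11 lines: zluk zhz lmh ntke yus ycjso texh mrgs hwhls dmb cdtxk
Hunk 4: at line 1 remove [lmh,ntke] add [pjqx,erwm,gzuxo] -> 12 lines: zluk zhz pjqx erwm gzuxo yus ycjso texh mrgs hwhls dmb cdtxk
Hunk 5: at line 8 remove [mrgs] add [pebs] -> 12 lines: zluk zhz pjqx erwm gzuxo yus ycjso texh pebs hwhls dmb cdtxk
Final line 3: pjqx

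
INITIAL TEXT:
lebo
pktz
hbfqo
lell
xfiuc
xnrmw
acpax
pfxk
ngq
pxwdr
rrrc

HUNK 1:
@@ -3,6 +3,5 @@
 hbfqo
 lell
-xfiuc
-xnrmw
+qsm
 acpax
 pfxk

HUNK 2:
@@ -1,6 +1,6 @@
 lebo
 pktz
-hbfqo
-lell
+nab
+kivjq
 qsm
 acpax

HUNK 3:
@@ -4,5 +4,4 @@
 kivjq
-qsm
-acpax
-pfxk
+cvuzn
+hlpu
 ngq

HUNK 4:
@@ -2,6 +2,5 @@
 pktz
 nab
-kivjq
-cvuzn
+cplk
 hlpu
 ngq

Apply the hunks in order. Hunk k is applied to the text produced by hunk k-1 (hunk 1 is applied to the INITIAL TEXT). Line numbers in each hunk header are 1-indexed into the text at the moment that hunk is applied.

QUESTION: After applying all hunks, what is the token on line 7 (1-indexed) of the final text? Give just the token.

Hunk 1: at line 3 remove [xfiuc,xnrmw] add [qsm] -> 10 lines: lebo pktz hbfqo lell qsm acpax pfxk ngq pxwdr rrrc
Hunk 2: at line 1 remove [hbfqo,lell] add [nab,kivjq] -> 10 lines: lebo pktz nab kivjq qsm acpax pfxk ngq pxwdr rrrc
Hunk 3: at line 4 remove [qsm,acpax,pfxk] add [cvuzn,hlpu] -> 9 lines: lebo pktz nab kivjq cvuzn hlpu ngq pxwdr rrrc
Hunk 4: at line 2 remove [kivjq,cvuzn] add [cplk] -> 8 lines: lebo pktz nab cplk hlpu ngq pxwdr rrrc
Final line 7: pxwdr

Answer: pxwdr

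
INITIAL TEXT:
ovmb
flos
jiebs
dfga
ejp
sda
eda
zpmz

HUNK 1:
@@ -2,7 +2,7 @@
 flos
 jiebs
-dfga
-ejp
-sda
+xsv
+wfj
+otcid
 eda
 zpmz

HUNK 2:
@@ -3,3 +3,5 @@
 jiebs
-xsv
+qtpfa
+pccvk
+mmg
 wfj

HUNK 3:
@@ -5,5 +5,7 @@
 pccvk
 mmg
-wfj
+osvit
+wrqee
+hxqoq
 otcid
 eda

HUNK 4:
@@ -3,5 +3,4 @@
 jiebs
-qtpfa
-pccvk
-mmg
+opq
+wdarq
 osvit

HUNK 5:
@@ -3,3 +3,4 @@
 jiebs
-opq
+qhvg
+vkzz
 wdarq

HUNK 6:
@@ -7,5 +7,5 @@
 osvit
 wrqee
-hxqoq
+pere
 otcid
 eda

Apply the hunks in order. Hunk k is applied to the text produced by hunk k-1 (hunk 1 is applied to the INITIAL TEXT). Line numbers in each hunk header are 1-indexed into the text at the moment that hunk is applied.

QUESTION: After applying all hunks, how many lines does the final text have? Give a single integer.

Answer: 12

Derivation:
Hunk 1: at line 2 remove [dfga,ejp,sda] add [xsv,wfj,otcid] -> 8 lines: ovmb flos jiebs xsv wfj otcid eda zpmz
Hunk 2: at line 3 remove [xsv] add [qtpfa,pccvk,mmg] -> 10 lines: ovmb flos jiebs qtpfa pccvk mmg wfj otcid eda zpmz
Hunk 3: at line 5 remove [wfj] add [osvit,wrqee,hxqoq] -> 12 lines: ovmb flos jiebs qtpfa pccvk mmg osvit wrqee hxqoq otcid eda zpmz
Hunk 4: at line 3 remove [qtpfa,pccvk,mmg] add [opq,wdarq] -> 11 lines: ovmb flos jiebs opq wdarq osvit wrqee hxqoq otcid eda zpmz
Hunk 5: at line 3 remove [opq] add [qhvg,vkzz] -> 12 lines: ovmb flos jiebs qhvg vkzz wdarq osvit wrqee hxqoq otcid eda zpmz
Hunk 6: at line 7 remove [hxqoq] add [pere] -> 12 lines: ovmb flos jiebs qhvg vkzz wdarq osvit wrqee pere otcid eda zpmz
Final line count: 12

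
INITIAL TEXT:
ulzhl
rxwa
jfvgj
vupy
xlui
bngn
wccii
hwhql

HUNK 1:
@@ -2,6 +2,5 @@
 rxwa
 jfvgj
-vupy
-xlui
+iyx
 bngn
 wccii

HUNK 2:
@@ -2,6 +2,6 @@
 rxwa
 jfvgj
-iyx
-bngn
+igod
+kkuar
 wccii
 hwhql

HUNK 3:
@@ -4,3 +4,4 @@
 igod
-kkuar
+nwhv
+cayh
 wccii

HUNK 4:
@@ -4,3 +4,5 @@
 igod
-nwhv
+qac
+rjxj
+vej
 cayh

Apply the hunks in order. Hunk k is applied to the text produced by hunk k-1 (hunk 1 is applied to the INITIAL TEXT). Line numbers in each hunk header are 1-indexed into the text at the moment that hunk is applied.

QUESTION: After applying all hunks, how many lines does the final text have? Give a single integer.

Hunk 1: at line 2 remove [vupy,xlui] add [iyx] -> 7 lines: ulzhl rxwa jfvgj iyx bngn wccii hwhql
Hunk 2: at line 2 remove [iyx,bngn] add [igod,kkuar] -> 7 lines: ulzhl rxwa jfvgj igod kkuar wccii hwhql
Hunk 3: at line 4 remove [kkuar] add [nwhv,cayh] -> 8 lines: ulzhl rxwa jfvgj igod nwhv cayh wccii hwhql
Hunk 4: at line 4 remove [nwhv] add [qac,rjxj,vej] -> 10 lines: ulzhl rxwa jfvgj igod qac rjxj vej cayh wccii hwhql
Final line count: 10

Answer: 10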